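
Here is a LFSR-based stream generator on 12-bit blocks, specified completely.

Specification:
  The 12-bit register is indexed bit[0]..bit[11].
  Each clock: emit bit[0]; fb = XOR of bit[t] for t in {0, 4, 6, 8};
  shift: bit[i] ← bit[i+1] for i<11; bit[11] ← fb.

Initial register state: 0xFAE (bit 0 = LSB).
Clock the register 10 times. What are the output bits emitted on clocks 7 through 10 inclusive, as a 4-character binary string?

0111

reg_0 = 0xFAE
clock 1: out=0, reg = 0xFD7
clock 2: out=1, reg = 0x7EB
clock 3: out=1, reg = 0xBF5
clock 4: out=1, reg = 0x5FA
clock 5: out=0, reg = 0xAFD
clock 6: out=1, reg = 0xD7E
clock 7: out=0, reg = 0xEBF
clock 8: out=1, reg = 0x75F
clock 9: out=1, reg = 0x3AF
clock 10: out=1, reg = 0x1D7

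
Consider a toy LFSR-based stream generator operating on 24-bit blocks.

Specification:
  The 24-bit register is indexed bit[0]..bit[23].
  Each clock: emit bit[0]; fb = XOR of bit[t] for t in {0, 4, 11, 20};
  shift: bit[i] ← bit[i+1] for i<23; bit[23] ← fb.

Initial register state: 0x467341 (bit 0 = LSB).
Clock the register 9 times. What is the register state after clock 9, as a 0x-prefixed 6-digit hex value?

0x27A339

reg_0 = 0x467341
clock 1: out=1, reg = 0xA339A0
clock 2: out=0, reg = 0xD19CD0
clock 3: out=0, reg = 0xE8CE68
clock 4: out=0, reg = 0xF46734
clock 5: out=0, reg = 0x7A339A
clock 6: out=0, reg = 0x3D19CD
clock 7: out=1, reg = 0x9E8CE6
clock 8: out=0, reg = 0x4F4673
clock 9: out=1, reg = 0x27A339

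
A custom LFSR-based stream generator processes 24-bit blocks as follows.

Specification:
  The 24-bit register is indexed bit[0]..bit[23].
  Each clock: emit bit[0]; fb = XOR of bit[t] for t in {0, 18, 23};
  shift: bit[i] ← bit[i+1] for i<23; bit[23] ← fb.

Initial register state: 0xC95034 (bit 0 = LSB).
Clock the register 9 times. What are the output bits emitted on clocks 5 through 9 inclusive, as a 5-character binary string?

11000

reg_0 = 0xC95034
clock 1: out=0, reg = 0xE4A81A
clock 2: out=0, reg = 0x72540D
clock 3: out=1, reg = 0xB92A06
clock 4: out=0, reg = 0xDC9503
clock 5: out=1, reg = 0xEE4A81
clock 6: out=1, reg = 0xF72540
clock 7: out=0, reg = 0x7B92A0
clock 8: out=0, reg = 0x3DC950
clock 9: out=0, reg = 0x9EE4A8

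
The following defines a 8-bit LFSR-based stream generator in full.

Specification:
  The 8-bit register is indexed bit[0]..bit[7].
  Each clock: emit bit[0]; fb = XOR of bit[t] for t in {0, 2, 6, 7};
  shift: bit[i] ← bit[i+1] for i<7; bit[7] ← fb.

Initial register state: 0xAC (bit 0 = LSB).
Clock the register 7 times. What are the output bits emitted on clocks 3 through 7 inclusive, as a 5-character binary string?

11010

reg_0 = 0xAC
clock 1: out=0, reg = 0x56
clock 2: out=0, reg = 0x2B
clock 3: out=1, reg = 0x95
clock 4: out=1, reg = 0xCA
clock 5: out=0, reg = 0x65
clock 6: out=1, reg = 0xB2
clock 7: out=0, reg = 0xD9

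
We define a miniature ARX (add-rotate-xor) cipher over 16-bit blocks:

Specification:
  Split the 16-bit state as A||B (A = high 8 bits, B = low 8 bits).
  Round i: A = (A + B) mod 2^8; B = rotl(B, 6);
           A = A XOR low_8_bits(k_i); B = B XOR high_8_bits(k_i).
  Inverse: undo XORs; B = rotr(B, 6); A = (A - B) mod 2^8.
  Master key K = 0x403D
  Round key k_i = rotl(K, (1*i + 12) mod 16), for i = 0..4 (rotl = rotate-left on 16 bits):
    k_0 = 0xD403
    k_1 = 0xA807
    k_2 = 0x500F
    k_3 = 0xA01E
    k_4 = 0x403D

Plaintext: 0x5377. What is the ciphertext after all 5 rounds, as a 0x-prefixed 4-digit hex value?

0xA3C6

s_0 = plaintext = 0x5377
s_1 = Round(s_0, k_0) = 0xC909
s_2 = Round(s_1, k_1) = 0xD5EA
s_3 = Round(s_2, k_2) = 0xB0EA
s_4 = Round(s_3, k_3) = 0x841A
s_5 = Round(s_4, k_4) = 0xA3C6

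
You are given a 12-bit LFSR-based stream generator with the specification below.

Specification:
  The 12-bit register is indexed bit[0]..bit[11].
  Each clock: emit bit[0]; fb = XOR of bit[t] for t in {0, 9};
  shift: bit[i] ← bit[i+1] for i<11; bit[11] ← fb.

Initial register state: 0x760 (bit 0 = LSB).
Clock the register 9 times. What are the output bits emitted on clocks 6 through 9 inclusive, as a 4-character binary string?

1101

reg_0 = 0x760
clock 1: out=0, reg = 0xBB0
clock 2: out=0, reg = 0xDD8
clock 3: out=0, reg = 0x6EC
clock 4: out=0, reg = 0xB76
clock 5: out=0, reg = 0xDBB
clock 6: out=1, reg = 0xEDD
clock 7: out=1, reg = 0x76E
clock 8: out=0, reg = 0xBB7
clock 9: out=1, reg = 0x5DB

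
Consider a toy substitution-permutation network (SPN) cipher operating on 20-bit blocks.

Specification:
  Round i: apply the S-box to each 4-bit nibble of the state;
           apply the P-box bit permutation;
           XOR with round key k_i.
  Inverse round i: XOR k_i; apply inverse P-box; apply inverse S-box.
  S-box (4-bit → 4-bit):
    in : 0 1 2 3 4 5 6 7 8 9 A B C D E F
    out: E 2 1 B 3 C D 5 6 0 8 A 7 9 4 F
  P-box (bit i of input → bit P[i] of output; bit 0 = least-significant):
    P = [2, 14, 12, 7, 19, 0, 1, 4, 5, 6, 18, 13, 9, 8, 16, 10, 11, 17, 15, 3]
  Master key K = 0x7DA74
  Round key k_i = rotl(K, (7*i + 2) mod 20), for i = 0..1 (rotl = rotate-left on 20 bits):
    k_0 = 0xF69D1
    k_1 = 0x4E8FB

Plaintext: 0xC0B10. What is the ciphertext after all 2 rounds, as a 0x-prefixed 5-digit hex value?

0x6301A

s_0 = plaintext = 0xC0B10
s_1 = Round(s_0, k_0) = 0xC9410
s_2 = Round(s_1, k_1) = 0x6301A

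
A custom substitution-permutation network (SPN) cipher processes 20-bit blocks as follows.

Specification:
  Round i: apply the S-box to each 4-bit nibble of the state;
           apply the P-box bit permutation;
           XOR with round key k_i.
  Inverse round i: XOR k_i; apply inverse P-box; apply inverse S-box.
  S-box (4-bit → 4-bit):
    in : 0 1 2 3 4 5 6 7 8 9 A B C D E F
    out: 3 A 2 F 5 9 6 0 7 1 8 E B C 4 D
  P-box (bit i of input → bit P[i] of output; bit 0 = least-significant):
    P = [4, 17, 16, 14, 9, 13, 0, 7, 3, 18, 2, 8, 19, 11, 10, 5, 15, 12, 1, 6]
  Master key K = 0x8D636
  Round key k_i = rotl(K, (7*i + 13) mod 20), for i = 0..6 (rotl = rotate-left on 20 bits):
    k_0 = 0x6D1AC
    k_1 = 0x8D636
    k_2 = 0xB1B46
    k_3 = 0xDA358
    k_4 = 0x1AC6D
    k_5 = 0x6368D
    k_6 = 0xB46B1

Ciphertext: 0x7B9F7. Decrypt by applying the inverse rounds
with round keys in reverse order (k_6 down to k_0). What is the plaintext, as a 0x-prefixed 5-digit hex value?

0x4CA18

s_0 = ciphertext = 0x7B9F7
s_1 = InvRound(s_0, k_6) = 0x38B0A
s_2 = InvRound(s_1, k_5) = 0x86BBE
s_3 = InvRound(s_2, k_4) = 0xF4AFF
s_4 = InvRound(s_3, k_3) = 0x41DB1
s_5 = InvRound(s_4, k_2) = 0xDF6F8
s_6 = InvRound(s_5, k_1) = 0xD781E
s_7 = InvRound(s_6, k_0) = 0x4CA18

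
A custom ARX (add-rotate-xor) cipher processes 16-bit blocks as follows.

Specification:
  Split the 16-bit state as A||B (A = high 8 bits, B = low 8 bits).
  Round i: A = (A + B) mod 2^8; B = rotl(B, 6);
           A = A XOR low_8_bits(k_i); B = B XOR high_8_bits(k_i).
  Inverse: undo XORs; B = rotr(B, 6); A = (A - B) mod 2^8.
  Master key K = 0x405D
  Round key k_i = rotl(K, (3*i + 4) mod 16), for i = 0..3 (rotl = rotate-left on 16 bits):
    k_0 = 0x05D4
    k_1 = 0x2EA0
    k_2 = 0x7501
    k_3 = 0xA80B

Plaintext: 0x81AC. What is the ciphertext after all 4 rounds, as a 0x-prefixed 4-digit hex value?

s_0 = plaintext = 0x81AC
s_1 = Round(s_0, k_0) = 0xF92E
s_2 = Round(s_1, k_1) = 0x87A5
s_3 = Round(s_2, k_2) = 0x2D1C
s_4 = Round(s_3, k_3) = 0x42AF

0x42AF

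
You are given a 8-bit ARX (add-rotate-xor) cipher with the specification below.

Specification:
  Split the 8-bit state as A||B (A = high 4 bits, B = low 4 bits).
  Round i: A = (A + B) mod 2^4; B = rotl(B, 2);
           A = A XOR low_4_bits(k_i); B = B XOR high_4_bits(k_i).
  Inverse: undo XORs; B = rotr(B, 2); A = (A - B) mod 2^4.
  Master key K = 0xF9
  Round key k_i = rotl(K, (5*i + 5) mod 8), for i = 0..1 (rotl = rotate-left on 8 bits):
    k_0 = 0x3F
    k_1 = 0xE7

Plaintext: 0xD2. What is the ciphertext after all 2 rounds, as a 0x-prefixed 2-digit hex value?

0xC0

s_0 = plaintext = 0xD2
s_1 = Round(s_0, k_0) = 0x0B
s_2 = Round(s_1, k_1) = 0xC0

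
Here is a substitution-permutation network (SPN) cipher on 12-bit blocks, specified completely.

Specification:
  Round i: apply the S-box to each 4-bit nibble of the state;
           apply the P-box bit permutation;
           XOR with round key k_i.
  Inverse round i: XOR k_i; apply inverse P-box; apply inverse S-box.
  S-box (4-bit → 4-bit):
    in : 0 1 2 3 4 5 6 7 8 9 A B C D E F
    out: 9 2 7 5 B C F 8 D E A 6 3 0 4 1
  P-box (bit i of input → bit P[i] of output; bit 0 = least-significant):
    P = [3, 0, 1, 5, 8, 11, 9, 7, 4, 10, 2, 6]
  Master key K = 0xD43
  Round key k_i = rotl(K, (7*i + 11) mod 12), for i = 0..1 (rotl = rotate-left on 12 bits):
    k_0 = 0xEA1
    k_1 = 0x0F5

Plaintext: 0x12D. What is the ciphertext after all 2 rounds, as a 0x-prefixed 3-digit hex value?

0xC74

s_0 = plaintext = 0x12D
s_1 = Round(s_0, k_0) = 0x1A1
s_2 = Round(s_1, k_1) = 0xC74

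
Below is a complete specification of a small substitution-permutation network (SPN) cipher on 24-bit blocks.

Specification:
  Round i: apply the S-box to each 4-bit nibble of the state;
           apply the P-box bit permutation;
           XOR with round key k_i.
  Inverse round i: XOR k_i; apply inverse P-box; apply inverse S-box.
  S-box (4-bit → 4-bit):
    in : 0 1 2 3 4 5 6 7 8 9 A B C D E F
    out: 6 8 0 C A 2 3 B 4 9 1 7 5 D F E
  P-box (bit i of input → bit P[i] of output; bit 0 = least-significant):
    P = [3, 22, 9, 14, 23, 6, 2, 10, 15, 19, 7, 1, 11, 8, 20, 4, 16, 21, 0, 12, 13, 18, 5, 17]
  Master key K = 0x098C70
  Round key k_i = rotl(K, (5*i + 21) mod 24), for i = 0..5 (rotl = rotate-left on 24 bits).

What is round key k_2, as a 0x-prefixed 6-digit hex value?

K = 0x098C70
k_0 = rotl(K, (5*0+21) mod 24) = rotl(K, 21) = 0x01318E
k_1 = rotl(K, (5*1+21) mod 24) = rotl(K, 2) = 0x2631C0
k_2 = rotl(K, (5*2+21) mod 24) = rotl(K, 7) = 0xC63804

0xC63804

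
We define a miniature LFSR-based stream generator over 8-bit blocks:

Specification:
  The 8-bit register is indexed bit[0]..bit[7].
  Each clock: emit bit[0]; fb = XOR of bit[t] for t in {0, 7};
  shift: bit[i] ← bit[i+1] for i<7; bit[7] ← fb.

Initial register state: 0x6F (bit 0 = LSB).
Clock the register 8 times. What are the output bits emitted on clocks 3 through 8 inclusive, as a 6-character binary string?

reg_0 = 0x6F
clock 1: out=1, reg = 0xB7
clock 2: out=1, reg = 0x5B
clock 3: out=1, reg = 0xAD
clock 4: out=1, reg = 0x56
clock 5: out=0, reg = 0x2B
clock 6: out=1, reg = 0x95
clock 7: out=1, reg = 0x4A
clock 8: out=0, reg = 0x25

110110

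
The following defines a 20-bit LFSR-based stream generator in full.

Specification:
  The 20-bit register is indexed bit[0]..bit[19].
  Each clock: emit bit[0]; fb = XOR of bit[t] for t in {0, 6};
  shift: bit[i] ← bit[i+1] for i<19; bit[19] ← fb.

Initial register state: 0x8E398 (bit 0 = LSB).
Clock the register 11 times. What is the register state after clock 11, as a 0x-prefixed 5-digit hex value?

0x02D1C

reg_0 = 0x8E398
clock 1: out=0, reg = 0x471CC
clock 2: out=0, reg = 0xA38E6
clock 3: out=0, reg = 0xD1C73
clock 4: out=1, reg = 0x68E39
clock 5: out=1, reg = 0xB471C
clock 6: out=0, reg = 0x5A38E
clock 7: out=0, reg = 0x2D1C7
clock 8: out=1, reg = 0x168E3
clock 9: out=1, reg = 0x0B471
clock 10: out=1, reg = 0x05A38
clock 11: out=0, reg = 0x02D1C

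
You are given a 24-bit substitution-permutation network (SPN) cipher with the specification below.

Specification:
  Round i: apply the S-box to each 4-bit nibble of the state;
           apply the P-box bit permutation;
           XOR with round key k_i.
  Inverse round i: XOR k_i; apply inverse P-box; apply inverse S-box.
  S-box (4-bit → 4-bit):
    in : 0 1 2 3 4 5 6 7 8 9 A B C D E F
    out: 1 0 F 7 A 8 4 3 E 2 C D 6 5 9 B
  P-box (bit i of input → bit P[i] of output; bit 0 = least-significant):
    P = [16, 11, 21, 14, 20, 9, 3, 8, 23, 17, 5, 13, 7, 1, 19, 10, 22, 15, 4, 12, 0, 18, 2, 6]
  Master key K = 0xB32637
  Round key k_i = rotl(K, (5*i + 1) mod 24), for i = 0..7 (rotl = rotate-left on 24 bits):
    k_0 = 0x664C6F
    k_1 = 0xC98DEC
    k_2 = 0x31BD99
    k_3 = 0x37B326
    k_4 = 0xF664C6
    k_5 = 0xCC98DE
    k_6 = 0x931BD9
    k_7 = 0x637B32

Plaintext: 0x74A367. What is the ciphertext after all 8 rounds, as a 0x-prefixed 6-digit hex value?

0xA48BCB

s_0 = plaintext = 0x74A367
s_1 = Round(s_0, k_0) = 0xE9D046
s_2 = Round(s_1, k_1) = 0x610E2D
s_3 = Round(s_2, k_2) = 0x809E15
s_4 = Round(s_3, k_3) = 0xF3D360
s_5 = Round(s_4, k_4) = 0x39E43F
s_6 = Round(s_5, k_5) = 0xDB7653
s_7 = Round(s_6, k_6) = 0xF2026E
s_8 = Round(s_7, k_7) = 0xA48BCB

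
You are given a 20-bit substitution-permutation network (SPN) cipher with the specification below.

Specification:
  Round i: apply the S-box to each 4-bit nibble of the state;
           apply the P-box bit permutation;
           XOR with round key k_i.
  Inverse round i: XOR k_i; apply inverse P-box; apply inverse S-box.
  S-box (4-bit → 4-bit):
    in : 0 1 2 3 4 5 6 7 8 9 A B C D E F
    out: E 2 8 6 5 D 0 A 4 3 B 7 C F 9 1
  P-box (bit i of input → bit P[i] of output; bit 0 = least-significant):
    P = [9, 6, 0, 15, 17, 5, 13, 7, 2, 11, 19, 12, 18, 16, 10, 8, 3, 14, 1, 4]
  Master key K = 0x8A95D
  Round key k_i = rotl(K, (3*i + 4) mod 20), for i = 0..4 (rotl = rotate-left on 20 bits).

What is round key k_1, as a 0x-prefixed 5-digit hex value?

0x4AEC5

K = 0x8A95D
k_0 = rotl(K, (3*0+4) mod 20) = rotl(K, 4) = 0xA95D8
k_1 = rotl(K, (3*1+4) mod 20) = rotl(K, 7) = 0x4AEC5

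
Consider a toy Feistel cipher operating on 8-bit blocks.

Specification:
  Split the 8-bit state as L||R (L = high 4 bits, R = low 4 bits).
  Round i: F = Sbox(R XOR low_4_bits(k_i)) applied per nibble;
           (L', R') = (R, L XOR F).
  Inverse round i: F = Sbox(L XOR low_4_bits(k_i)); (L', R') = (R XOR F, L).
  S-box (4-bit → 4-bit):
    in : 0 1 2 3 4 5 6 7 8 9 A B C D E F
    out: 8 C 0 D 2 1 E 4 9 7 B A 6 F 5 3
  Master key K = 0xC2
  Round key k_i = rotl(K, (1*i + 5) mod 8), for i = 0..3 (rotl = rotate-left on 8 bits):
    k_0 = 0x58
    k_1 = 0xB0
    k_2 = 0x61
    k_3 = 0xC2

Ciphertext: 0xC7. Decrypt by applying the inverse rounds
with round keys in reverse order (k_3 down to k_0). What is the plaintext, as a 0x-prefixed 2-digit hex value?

0xFE

s_0 = ciphertext = 0xC7
s_1 = InvRound(s_0, k_3) = 0x2C
s_2 = InvRound(s_1, k_2) = 0x12
s_3 = InvRound(s_2, k_1) = 0xE1
s_4 = InvRound(s_3, k_0) = 0xFE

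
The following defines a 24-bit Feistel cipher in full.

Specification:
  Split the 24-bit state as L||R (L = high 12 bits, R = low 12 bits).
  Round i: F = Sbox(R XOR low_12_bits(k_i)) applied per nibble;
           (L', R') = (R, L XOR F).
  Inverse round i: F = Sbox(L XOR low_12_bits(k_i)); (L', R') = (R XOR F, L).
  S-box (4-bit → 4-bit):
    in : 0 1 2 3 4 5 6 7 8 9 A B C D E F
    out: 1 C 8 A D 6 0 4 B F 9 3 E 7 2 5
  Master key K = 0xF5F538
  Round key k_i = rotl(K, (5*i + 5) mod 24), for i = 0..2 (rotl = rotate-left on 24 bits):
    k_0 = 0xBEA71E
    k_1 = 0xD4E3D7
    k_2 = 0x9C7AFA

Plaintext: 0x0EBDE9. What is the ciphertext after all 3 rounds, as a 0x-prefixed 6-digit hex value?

s_0 = plaintext = 0x0EBDE9
s_1 = Round(s_0, k_0) = 0xDE99BF
s_2 = Round(s_1, k_1) = 0x9BF4E2
s_3 = Round(s_2, k_2) = 0x4E2B74

0x4E2B74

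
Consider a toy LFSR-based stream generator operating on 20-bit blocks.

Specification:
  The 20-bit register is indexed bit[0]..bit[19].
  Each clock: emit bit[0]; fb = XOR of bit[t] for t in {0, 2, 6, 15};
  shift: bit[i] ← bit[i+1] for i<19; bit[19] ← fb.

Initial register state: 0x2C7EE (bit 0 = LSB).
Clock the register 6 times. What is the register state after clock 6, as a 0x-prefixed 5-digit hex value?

0xBCB1F

reg_0 = 0x2C7EE
clock 1: out=0, reg = 0x963F7
clock 2: out=1, reg = 0xCB1FB
clock 3: out=1, reg = 0xE58FD
clock 4: out=1, reg = 0xF2C7E
clock 5: out=0, reg = 0x7963F
clock 6: out=1, reg = 0xBCB1F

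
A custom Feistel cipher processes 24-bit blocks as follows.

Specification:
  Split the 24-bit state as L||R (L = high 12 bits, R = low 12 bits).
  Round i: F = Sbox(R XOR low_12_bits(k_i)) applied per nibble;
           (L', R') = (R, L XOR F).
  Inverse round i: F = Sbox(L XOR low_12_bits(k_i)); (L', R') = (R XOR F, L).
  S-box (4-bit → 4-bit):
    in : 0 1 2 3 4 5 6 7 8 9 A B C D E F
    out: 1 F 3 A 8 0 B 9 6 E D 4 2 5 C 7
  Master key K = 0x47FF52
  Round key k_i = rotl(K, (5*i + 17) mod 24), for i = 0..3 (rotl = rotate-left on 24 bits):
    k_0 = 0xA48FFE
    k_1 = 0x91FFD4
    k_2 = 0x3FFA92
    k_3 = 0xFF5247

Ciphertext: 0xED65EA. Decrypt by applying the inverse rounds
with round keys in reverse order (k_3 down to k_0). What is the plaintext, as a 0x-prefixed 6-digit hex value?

s_0 = ciphertext = 0xED65EA
s_1 = InvRound(s_0, k_3) = 0x705ED6
s_2 = InvRound(s_1, k_2) = 0xB3F705
s_3 = InvRound(s_2, k_1) = 0xFC1B3F
s_4 = InvRound(s_3, k_0) = 0xA98FC1

0xA98FC1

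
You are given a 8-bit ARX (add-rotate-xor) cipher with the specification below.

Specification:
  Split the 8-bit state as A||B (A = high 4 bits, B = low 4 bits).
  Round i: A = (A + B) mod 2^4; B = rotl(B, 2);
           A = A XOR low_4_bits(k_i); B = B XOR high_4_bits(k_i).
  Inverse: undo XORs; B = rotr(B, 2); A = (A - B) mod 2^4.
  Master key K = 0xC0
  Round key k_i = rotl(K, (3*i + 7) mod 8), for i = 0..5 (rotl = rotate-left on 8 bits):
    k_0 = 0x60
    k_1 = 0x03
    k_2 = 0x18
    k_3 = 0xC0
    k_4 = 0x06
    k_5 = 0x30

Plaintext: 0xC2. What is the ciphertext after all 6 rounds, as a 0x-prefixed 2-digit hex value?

0xE0

s_0 = plaintext = 0xC2
s_1 = Round(s_0, k_0) = 0xEE
s_2 = Round(s_1, k_1) = 0xFB
s_3 = Round(s_2, k_2) = 0x2F
s_4 = Round(s_3, k_3) = 0x13
s_5 = Round(s_4, k_4) = 0x2C
s_6 = Round(s_5, k_5) = 0xE0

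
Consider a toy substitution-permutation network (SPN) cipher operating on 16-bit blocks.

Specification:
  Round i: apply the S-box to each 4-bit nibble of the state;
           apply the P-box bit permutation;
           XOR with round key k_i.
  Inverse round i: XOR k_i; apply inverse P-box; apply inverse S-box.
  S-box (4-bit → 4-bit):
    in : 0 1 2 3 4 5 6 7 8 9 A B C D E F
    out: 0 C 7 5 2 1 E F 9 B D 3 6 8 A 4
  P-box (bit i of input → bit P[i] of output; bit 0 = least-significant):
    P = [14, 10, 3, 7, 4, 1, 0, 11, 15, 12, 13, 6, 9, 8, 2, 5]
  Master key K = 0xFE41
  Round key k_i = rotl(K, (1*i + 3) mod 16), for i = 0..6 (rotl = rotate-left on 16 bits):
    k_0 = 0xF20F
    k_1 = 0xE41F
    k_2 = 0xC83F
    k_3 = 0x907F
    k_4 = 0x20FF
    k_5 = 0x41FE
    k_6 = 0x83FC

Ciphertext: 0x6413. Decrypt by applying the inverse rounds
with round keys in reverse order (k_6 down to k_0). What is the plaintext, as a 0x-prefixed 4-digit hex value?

0x4305

s_0 = ciphertext = 0x6413
s_1 = InvRound(s_0, k_6) = 0x7AC7
s_2 = InvRound(s_1, k_5) = 0x9CAF
s_3 = InvRound(s_2, k_4) = 0x0784
s_4 = InvRound(s_3, k_3) = 0x9926
s_5 = InvRound(s_4, k_2) = 0x4433
s_6 = InvRound(s_5, k_1) = 0x130F
s_7 = InvRound(s_6, k_0) = 0x4305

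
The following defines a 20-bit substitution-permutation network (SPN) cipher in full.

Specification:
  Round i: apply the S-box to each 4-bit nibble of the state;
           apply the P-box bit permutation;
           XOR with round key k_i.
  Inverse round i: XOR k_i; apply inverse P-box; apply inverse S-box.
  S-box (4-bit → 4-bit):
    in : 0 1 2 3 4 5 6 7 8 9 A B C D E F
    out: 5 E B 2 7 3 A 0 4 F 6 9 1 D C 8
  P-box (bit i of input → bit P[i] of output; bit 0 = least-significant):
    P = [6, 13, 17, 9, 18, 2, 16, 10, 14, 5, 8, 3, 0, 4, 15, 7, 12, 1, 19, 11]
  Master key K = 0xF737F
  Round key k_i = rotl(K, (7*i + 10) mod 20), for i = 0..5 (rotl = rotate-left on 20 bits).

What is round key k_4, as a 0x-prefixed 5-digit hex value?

K = 0xF737F
k_0 = rotl(K, (7*0+10) mod 20) = rotl(K, 10) = 0xDFFDC
k_1 = rotl(K, (7*1+10) mod 20) = rotl(K, 17) = 0xFEE6F
k_2 = rotl(K, (7*2+10) mod 20) = rotl(K, 4) = 0x737FF
k_3 = rotl(K, (7*3+10) mod 20) = rotl(K, 11) = 0xBFFB9
k_4 = rotl(K, (7*4+10) mod 20) = rotl(K, 18) = 0xFDCDF

0xFDCDF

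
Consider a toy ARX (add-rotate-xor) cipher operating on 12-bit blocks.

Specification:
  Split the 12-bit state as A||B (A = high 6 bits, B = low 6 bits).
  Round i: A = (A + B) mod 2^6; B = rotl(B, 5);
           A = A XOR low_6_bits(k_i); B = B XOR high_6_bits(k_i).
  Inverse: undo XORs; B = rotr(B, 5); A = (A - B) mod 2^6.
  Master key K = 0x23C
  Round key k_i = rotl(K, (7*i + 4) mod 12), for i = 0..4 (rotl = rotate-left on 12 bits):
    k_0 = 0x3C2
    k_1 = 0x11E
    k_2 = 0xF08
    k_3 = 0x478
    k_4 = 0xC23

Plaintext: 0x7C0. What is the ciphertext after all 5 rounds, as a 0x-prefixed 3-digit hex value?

s_0 = plaintext = 0x7C0
s_1 = Round(s_0, k_0) = 0x74F
s_2 = Round(s_1, k_1) = 0xCA3
s_3 = Round(s_2, k_2) = 0x74D
s_4 = Round(s_3, k_3) = 0x4B7
s_5 = Round(s_4, k_4) = 0xA8B

0xA8B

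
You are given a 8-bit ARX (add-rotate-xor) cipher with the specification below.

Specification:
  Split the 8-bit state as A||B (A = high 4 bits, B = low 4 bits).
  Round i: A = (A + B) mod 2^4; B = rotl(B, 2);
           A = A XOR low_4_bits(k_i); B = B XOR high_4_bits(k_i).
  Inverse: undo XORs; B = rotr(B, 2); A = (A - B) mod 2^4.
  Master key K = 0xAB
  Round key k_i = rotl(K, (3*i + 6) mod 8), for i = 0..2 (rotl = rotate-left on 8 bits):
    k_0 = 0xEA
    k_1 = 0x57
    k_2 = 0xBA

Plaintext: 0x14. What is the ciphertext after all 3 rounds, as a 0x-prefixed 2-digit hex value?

0x91

s_0 = plaintext = 0x14
s_1 = Round(s_0, k_0) = 0xFF
s_2 = Round(s_1, k_1) = 0x9A
s_3 = Round(s_2, k_2) = 0x91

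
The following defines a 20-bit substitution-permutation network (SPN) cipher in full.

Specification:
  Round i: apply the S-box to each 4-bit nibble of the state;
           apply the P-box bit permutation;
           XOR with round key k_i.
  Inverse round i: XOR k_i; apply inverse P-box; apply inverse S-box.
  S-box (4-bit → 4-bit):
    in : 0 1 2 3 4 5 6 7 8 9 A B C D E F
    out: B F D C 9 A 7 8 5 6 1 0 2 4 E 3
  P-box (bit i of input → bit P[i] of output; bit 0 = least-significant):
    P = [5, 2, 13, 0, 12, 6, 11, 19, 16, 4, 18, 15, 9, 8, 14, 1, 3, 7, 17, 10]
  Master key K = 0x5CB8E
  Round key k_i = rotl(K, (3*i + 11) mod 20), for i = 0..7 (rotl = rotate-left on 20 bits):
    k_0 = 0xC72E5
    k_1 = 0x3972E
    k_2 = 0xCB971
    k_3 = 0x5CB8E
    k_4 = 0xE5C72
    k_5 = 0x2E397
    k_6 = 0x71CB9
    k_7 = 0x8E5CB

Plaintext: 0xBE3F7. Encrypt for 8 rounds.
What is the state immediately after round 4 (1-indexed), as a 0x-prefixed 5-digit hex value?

s_0 = plaintext = 0xBE3F7
s_1 = Round(s_0, k_0) = 0x8A3A6
s_2 = Round(s_1, k_1) = 0x52502
s_3 = Round(s_2, k_2) = 0x44F82
s_4 = Round(s_3, k_3) = 0x4F5B5
s_5 = Round(s_4, k_4) = 0xEDB6F
s_6 = Round(s_5, k_5) = 0x0BF73
s_7 = Round(s_6, k_6) = 0xE3820
s_8 = Round(s_7, k_7) = 0x7B96C

0x4F5B5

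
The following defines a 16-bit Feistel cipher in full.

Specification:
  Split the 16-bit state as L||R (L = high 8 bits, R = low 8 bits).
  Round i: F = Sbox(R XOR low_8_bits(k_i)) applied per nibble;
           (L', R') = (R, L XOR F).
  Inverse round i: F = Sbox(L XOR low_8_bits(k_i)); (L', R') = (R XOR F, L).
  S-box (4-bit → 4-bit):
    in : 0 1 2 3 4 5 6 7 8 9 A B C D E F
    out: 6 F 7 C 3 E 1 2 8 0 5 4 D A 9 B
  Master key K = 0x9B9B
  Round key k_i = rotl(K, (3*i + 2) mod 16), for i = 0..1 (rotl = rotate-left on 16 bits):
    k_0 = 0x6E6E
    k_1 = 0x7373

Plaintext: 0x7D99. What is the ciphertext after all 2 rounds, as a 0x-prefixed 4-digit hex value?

s_0 = plaintext = 0x7D99
s_1 = Round(s_0, k_0) = 0x99CF
s_2 = Round(s_1, k_1) = 0xCFD4

0xCFD4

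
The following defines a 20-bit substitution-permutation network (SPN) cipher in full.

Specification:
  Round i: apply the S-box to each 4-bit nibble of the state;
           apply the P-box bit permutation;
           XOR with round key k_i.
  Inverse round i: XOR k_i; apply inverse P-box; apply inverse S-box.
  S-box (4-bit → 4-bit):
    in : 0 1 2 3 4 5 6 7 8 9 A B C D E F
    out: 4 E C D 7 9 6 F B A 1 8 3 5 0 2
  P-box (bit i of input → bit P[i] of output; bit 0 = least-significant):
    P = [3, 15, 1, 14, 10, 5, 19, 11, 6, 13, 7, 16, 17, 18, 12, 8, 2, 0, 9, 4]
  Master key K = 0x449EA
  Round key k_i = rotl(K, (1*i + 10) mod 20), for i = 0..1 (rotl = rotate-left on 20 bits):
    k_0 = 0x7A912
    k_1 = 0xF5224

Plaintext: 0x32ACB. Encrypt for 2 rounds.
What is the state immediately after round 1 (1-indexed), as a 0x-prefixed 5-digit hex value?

0x7FE66

s_0 = plaintext = 0x32ACB
s_1 = Round(s_0, k_0) = 0x7FE66
s_2 = Round(s_1, k_1) = 0x3D013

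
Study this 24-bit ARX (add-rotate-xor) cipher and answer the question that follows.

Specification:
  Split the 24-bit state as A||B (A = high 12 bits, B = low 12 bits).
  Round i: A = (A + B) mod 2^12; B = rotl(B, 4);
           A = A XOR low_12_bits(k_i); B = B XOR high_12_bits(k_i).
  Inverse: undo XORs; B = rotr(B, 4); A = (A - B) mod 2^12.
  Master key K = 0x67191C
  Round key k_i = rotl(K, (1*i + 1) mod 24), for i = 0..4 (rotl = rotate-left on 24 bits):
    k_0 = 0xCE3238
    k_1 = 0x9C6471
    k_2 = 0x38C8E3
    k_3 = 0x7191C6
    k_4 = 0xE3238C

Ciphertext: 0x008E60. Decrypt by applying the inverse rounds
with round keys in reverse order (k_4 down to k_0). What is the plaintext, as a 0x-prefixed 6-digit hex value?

0xD0A07A

s_0 = ciphertext = 0x008E60
s_1 = InvRound(s_0, k_4) = 0x17F205
s_2 = InvRound(s_1, k_3) = 0x468C51
s_3 = InvRound(s_2, k_2) = 0xE8EDFD
s_4 = InvRound(s_3, k_1) = 0xFBCB43
s_5 = InvRound(s_4, k_0) = 0xD0A07A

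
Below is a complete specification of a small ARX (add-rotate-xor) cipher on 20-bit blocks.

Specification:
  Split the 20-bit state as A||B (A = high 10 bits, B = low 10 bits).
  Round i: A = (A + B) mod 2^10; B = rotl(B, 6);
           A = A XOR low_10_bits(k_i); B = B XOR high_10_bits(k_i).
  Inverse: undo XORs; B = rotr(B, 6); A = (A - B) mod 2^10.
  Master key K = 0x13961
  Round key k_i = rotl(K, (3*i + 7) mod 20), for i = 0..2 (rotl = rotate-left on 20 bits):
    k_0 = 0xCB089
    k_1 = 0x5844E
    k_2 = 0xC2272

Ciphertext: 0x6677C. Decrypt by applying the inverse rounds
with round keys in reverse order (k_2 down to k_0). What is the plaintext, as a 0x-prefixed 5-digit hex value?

0x04644

s_0 = ciphertext = 0x6677C
s_1 = InvRound(s_0, k_2) = 0x2AB41
s_2 = InvRound(s_1, k_1) = 0xB7208
s_3 = InvRound(s_2, k_0) = 0x04644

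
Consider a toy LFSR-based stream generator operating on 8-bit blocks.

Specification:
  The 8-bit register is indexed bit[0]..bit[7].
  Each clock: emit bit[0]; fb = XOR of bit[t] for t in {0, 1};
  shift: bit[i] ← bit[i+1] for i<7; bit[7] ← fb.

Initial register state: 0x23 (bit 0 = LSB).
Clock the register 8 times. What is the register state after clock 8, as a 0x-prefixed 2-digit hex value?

0x32

reg_0 = 0x23
clock 1: out=1, reg = 0x11
clock 2: out=1, reg = 0x88
clock 3: out=0, reg = 0x44
clock 4: out=0, reg = 0x22
clock 5: out=0, reg = 0x91
clock 6: out=1, reg = 0xC8
clock 7: out=0, reg = 0x64
clock 8: out=0, reg = 0x32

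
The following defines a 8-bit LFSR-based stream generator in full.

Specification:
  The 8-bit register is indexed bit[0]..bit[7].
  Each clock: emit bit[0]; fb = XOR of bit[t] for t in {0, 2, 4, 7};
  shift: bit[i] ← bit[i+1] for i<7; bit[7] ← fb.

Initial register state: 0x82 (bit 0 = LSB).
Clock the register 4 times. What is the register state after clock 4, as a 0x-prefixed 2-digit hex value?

0x98

reg_0 = 0x82
clock 1: out=0, reg = 0xC1
clock 2: out=1, reg = 0x60
clock 3: out=0, reg = 0x30
clock 4: out=0, reg = 0x98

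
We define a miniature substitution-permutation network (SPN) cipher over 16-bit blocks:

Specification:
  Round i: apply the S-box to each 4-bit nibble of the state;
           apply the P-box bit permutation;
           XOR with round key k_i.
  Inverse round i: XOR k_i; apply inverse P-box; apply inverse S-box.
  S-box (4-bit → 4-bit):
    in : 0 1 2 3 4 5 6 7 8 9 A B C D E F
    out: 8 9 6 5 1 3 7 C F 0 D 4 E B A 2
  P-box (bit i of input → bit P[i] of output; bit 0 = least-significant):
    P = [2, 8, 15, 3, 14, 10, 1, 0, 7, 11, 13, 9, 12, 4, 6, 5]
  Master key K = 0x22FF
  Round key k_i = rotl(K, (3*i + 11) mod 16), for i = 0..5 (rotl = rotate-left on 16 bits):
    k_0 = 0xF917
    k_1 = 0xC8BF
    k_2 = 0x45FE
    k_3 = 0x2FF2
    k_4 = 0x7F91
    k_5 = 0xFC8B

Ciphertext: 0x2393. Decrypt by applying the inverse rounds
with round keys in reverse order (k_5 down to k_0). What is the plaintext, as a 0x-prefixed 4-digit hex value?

s_0 = ciphertext = 0x2393
s_1 = InvRound(s_0, k_5) = 0x5E5C
s_2 = InvRound(s_1, k_4) = 0xB30D
s_3 = InvRound(s_2, k_3) = 0x85CA
s_4 = InvRound(s_3, k_2) = 0xE943
s_5 = InvRound(s_4, k_1) = 0xC39D
s_6 = InvRound(s_5, k_0) = 0x48B0

0x48B0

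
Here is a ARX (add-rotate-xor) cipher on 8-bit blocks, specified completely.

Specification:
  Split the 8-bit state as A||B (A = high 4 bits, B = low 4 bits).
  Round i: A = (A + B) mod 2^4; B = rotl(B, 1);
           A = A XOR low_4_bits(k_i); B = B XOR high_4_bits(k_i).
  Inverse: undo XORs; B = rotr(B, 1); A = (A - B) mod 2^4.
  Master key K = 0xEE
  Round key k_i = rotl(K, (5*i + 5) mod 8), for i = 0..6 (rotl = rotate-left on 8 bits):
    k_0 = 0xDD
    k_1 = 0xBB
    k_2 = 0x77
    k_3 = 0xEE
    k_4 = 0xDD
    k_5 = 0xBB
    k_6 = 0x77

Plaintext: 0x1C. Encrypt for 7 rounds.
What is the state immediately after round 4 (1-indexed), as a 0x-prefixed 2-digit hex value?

s_0 = plaintext = 0x1C
s_1 = Round(s_0, k_0) = 0x04
s_2 = Round(s_1, k_1) = 0xF3
s_3 = Round(s_2, k_2) = 0x51
s_4 = Round(s_3, k_3) = 0x8C
s_5 = Round(s_4, k_4) = 0x94
s_6 = Round(s_5, k_5) = 0x63
s_7 = Round(s_6, k_6) = 0xE1

0x8C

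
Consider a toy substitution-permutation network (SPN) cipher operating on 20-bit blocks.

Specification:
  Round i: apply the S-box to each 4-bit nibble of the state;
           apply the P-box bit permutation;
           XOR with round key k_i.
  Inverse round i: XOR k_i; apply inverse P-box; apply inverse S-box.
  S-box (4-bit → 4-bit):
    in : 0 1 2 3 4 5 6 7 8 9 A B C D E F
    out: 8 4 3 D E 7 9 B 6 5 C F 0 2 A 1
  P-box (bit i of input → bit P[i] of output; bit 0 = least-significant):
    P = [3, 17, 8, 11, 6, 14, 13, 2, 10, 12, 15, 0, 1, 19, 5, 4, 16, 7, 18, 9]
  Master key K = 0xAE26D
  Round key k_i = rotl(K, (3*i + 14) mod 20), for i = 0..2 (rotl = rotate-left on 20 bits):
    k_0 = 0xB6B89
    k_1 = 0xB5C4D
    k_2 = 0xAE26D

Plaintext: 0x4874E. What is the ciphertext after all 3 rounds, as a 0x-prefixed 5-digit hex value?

s_0 = plaintext = 0x4874E
s_1 = Round(s_0, k_0) = 0x5152C
s_2 = Round(s_1, k_1) = 0xE88AD
s_3 = Round(s_2, k_2) = 0x050C9

0x050C9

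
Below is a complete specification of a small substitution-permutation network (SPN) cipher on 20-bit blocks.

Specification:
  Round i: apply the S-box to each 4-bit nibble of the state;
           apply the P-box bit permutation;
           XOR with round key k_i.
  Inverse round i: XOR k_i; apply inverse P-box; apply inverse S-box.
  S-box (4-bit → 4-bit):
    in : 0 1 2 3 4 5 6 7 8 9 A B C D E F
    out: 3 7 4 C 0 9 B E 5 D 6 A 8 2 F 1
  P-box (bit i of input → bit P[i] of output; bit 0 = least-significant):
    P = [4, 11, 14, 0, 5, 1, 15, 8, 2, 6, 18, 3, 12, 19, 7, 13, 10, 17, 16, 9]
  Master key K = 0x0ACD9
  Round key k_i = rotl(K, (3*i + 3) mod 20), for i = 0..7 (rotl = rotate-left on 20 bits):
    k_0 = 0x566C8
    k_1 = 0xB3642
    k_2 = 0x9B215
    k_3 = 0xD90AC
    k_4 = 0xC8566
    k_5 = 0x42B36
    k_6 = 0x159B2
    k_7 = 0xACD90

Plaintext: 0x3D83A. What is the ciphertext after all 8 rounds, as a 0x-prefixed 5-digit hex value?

0xBDFFA

s_0 = plaintext = 0x3D83A
s_1 = Round(s_0, k_0) = 0x8ADCC
s_2 = Round(s_1, k_1) = 0x23383
s_3 = Round(s_2, k_2) = 0xC52BC
s_4 = Round(s_3, k_3) = 0x9A3AF
s_5 = Round(s_4, k_4) = 0x103FC
s_6 = Round(s_5, k_5) = 0xB3F1F
s_7 = Round(s_6, k_6) = 0x3FB04
s_8 = Round(s_7, k_7) = 0xBDFFA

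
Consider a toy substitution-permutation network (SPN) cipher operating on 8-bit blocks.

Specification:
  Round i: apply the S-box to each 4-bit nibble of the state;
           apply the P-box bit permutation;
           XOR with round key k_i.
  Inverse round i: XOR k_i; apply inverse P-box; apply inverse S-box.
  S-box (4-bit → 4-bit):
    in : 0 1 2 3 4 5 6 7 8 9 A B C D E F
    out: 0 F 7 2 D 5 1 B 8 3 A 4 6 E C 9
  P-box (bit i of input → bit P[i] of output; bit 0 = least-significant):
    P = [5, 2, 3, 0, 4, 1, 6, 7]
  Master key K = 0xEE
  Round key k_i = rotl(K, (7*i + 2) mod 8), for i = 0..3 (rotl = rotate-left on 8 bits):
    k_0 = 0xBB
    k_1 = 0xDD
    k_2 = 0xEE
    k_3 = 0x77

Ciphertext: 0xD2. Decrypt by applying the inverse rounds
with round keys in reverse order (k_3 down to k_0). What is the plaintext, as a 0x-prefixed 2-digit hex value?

0x3D

s_0 = ciphertext = 0xD2
s_1 = InvRound(s_0, k_3) = 0x87
s_2 = InvRound(s_1, k_2) = 0xB4
s_3 = InvRound(s_2, k_1) = 0xB4
s_4 = InvRound(s_3, k_0) = 0x3D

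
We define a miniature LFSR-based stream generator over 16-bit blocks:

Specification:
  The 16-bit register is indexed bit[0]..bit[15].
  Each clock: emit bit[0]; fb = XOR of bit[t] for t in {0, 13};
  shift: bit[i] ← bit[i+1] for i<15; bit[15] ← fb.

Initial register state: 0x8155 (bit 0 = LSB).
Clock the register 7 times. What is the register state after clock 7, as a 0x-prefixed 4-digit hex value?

0x3302

reg_0 = 0x8155
clock 1: out=1, reg = 0xC0AA
clock 2: out=0, reg = 0x6055
clock 3: out=1, reg = 0x302A
clock 4: out=0, reg = 0x9815
clock 5: out=1, reg = 0xCC0A
clock 6: out=0, reg = 0x6605
clock 7: out=1, reg = 0x3302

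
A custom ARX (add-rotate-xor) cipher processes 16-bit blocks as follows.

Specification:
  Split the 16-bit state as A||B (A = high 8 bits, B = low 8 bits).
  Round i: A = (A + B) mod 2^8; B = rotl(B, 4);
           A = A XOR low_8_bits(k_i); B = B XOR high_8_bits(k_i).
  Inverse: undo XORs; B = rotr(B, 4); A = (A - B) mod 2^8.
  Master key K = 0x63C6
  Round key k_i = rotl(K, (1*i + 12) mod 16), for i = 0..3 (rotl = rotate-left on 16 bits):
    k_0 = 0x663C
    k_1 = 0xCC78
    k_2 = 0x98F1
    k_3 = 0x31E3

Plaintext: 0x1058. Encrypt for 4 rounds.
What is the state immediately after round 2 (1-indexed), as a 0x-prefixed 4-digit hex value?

0x4FF2

s_0 = plaintext = 0x1058
s_1 = Round(s_0, k_0) = 0x54E3
s_2 = Round(s_1, k_1) = 0x4FF2
s_3 = Round(s_2, k_2) = 0xB0B7
s_4 = Round(s_3, k_3) = 0x844A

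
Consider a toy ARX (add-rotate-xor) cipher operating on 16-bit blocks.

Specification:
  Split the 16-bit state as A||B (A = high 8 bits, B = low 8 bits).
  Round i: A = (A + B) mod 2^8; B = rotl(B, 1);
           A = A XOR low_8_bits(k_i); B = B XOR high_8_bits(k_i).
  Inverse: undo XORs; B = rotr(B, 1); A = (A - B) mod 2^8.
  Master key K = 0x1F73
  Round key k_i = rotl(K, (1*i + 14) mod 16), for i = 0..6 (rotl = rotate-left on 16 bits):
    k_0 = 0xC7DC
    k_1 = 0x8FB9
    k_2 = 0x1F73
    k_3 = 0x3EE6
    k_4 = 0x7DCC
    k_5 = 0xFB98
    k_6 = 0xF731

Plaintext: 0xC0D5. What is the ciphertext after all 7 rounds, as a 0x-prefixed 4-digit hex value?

s_0 = plaintext = 0xC0D5
s_1 = Round(s_0, k_0) = 0x496C
s_2 = Round(s_1, k_1) = 0x0C57
s_3 = Round(s_2, k_2) = 0x10B1
s_4 = Round(s_3, k_3) = 0x275D
s_5 = Round(s_4, k_4) = 0x48C7
s_6 = Round(s_5, k_5) = 0x9774
s_7 = Round(s_6, k_6) = 0x3A1F

0x3A1F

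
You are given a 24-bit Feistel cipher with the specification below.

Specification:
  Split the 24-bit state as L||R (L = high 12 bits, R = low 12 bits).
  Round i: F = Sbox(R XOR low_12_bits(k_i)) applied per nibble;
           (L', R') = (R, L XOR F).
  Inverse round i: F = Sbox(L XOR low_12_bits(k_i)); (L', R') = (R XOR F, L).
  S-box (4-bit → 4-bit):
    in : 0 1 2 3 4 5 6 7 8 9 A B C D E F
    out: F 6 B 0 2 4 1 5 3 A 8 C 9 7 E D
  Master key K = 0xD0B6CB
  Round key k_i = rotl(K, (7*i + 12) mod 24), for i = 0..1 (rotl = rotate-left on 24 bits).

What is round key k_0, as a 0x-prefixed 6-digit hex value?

0x6CBD0B

K = 0xD0B6CB
k_0 = rotl(K, (7*0+12) mod 24) = rotl(K, 12) = 0x6CBD0B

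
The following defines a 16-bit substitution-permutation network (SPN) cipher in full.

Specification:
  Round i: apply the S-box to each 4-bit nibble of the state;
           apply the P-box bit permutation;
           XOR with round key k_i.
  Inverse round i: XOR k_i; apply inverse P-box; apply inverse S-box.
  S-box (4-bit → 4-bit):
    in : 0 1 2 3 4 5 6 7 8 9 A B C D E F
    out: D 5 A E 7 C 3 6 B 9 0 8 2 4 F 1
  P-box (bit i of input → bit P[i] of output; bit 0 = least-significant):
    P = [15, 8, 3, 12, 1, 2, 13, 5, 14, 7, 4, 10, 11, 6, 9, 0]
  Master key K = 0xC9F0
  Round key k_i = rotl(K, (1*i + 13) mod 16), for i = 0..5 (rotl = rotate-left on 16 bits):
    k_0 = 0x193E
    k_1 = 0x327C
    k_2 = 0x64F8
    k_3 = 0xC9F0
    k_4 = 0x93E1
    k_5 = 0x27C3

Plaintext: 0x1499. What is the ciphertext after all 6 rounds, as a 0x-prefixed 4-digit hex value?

s_0 = plaintext = 0x1499
s_1 = Round(s_0, k_0) = 0xC38C
s_2 = Round(s_1, k_1) = 0x378A
s_3 = Round(s_2, k_2) = 0x660F
s_4 = Round(s_3, k_3) = 0x2112
s_5 = Round(s_4, k_4) = 0xE2B2
s_6 = Round(s_5, k_5) = 0x3822

0x3822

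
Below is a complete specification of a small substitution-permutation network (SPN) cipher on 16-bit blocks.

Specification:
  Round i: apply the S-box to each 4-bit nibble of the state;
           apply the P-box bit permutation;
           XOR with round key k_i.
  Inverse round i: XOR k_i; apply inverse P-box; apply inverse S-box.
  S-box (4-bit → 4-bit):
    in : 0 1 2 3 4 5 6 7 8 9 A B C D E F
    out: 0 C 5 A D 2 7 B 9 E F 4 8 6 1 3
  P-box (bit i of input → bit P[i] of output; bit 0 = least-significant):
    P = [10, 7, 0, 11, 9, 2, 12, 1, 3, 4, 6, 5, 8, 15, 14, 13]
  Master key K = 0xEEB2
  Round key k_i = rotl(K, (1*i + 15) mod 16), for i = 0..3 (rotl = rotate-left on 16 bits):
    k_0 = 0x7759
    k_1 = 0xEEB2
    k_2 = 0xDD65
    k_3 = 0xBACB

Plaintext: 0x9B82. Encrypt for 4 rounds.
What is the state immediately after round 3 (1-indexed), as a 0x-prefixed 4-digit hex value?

0xB528

s_0 = plaintext = 0x9B82
s_1 = Round(s_0, k_0) = 0x911A
s_2 = Round(s_1, k_1) = 0x1251
s_3 = Round(s_2, k_2) = 0xB528
s_4 = Round(s_3, k_3) = 0xE4DB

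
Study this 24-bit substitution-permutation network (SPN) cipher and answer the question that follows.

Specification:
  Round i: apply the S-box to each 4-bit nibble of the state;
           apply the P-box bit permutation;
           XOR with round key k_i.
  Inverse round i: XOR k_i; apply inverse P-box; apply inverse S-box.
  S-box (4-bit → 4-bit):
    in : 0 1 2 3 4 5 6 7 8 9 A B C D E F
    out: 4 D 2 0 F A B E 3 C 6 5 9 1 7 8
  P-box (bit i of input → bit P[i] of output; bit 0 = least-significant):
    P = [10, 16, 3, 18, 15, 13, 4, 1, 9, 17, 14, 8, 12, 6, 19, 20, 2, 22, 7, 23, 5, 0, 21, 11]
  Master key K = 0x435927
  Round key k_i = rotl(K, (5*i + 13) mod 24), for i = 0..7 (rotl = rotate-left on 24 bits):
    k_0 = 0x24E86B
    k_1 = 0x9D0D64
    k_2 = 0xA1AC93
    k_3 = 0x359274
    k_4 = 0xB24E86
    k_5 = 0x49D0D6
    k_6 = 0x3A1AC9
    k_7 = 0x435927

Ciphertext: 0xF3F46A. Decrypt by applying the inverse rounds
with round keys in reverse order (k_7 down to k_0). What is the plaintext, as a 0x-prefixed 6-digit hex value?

0x1E8C2C

s_0 = ciphertext = 0xF3F46A
s_1 = InvRound(s_0, k_7) = 0x7C5F8B
s_2 = InvRound(s_1, k_6) = 0x3227FC
s_3 = InvRound(s_2, k_5) = 0xB2146E
s_4 = InvRound(s_3, k_4) = 0xC08B30
s_5 = InvRound(s_4, k_3) = 0x966F35
s_6 = InvRound(s_5, k_2) = 0xBBF4C5
s_7 = InvRound(s_6, k_1) = 0x40D78F
s_8 = InvRound(s_7, k_0) = 0x1E8C2C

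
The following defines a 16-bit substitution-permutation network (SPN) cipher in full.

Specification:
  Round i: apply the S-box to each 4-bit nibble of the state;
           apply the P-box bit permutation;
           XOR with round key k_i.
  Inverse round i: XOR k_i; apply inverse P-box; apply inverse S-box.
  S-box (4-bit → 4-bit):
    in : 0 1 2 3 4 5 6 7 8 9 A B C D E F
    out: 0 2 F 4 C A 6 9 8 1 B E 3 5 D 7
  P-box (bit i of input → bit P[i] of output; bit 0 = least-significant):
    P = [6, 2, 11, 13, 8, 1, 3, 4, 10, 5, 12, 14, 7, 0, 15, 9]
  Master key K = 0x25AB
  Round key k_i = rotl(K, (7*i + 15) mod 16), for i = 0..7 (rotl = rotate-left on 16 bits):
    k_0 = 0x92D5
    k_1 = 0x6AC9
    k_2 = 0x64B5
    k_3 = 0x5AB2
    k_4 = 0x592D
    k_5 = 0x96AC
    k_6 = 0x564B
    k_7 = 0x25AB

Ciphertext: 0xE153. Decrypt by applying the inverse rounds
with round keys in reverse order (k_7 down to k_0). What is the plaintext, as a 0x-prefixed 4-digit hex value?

0x8AF9

s_0 = ciphertext = 0xE153
s_1 = InvRound(s_0, k_7) = 0xDA49
s_2 = InvRound(s_1, k_6) = 0x3913
s_3 = InvRound(s_2, k_5) = 0x2C2B
s_4 = InvRound(s_3, k_4) = 0x0EC5
s_5 = InvRound(s_4, k_3) = 0x125C
s_6 = InvRound(s_5, k_2) = 0xA237
s_7 = InvRound(s_6, k_1) = 0xD5BF
s_8 = InvRound(s_7, k_0) = 0x8AF9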